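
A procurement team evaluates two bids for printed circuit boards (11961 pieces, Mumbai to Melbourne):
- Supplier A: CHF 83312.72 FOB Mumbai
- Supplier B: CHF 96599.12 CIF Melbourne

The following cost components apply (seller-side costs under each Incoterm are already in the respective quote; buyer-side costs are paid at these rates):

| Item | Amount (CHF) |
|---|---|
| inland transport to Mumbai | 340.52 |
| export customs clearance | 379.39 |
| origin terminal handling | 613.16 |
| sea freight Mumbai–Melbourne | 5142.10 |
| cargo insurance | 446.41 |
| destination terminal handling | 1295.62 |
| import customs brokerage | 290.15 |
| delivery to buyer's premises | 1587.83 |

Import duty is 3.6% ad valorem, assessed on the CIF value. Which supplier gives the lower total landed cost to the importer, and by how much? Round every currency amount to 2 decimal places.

Supplier A (FOB):
CIF value = FOB price + freight + insurance = 83312.72 + 5142.10 + 446.41 = 88901.23
Import duty = 88901.23 × 3.6% = 3200.44
Buyer bears (A): 5142.10 + 446.41 + 1295.62 + 290.15 + 1587.83 = 8762.11
Landed cost (A) = invoice 83312.72 + 8762.11 + duty 3200.44 = 95275.27
Supplier B (CIF):
The CIF price already equals the CIF value: 96599.12
Import duty = 96599.12 × 3.6% = 3477.57
Buyer bears (B): 1295.62 + 290.15 + 1587.83 = 3173.60
Landed cost (B) = invoice 96599.12 + 3173.60 + duty 3477.57 = 103250.29
Difference = |95275.27 − 103250.29| = 7975.02

Supplier A is cheaper by CHF 7975.02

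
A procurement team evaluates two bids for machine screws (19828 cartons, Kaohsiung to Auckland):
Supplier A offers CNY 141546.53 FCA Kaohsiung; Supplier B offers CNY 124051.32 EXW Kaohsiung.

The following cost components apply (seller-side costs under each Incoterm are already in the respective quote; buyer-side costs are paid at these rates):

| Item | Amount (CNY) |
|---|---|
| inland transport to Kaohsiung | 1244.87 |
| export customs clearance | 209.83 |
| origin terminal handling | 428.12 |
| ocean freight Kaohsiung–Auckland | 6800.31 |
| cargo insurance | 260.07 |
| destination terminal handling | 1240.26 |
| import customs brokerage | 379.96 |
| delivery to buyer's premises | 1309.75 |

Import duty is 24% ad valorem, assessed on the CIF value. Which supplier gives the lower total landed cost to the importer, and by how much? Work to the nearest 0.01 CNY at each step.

Supplier B is cheaper by CNY 19890.24

Supplier A (FCA):
CIF value = FCA price + origin terminal + freight + insurance = 141546.53 + 428.12 + 6800.31 + 260.07 = 149035.03
Import duty = 149035.03 × 24% = 35768.41
Buyer bears (A): 428.12 + 6800.31 + 260.07 + 1240.26 + 379.96 + 1309.75 = 10418.47
Landed cost (A) = invoice 141546.53 + 10418.47 + duty 35768.41 = 187733.41
Supplier B (EXW):
CIF value = EXW price + inland to port + export clearance + origin terminal + freight + insurance = 124051.32 + 1244.87 + 209.83 + 428.12 + 6800.31 + 260.07 = 132994.52
Import duty = 132994.52 × 24% = 31918.68
Buyer bears (B): 1244.87 + 209.83 + 428.12 + 6800.31 + 260.07 + 1240.26 + 379.96 + 1309.75 = 11873.17
Landed cost (B) = invoice 124051.32 + 11873.17 + duty 31918.68 = 167843.17
Difference = |187733.41 − 167843.17| = 19890.24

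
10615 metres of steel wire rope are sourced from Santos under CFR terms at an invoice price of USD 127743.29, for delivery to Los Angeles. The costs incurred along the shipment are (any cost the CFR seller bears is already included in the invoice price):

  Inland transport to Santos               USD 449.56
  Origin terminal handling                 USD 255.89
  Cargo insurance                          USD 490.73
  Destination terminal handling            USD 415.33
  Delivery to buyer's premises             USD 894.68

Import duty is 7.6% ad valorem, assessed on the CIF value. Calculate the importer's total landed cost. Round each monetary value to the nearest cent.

CFR: the seller pays costs through ocean freight to the destination port, but not insurance.
Already in the invoice (seller's account under CFR): inland to port, origin terminal — exclude.
CIF value = CFR price + insurance = 127743.29 + 490.73 = 128234.02
Import duty = 128234.02 × 7.6% = 9745.79
Buyer bears: insurance 490.73 + destination terminal 415.33 + delivery 894.68 + duty 9745.79 = 11546.53
Landed cost = invoice 127743.29 + 11546.53 = 139289.82

Total landed cost: USD 139289.82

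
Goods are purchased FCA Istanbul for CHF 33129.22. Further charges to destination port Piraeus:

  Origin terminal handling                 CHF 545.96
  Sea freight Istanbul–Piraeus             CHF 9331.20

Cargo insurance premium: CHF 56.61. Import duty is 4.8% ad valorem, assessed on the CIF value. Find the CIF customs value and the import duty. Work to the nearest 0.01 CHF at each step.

CIF value: CHF 43062.99; import duty: CHF 2067.02

CIF = FCA price + pre-shipment costs + freight + insurance
CIF = 33129.22 + 545.96 + 9331.20 + 56.61 = 43062.99
Import duty = 43062.99 × 4.8% = 2067.02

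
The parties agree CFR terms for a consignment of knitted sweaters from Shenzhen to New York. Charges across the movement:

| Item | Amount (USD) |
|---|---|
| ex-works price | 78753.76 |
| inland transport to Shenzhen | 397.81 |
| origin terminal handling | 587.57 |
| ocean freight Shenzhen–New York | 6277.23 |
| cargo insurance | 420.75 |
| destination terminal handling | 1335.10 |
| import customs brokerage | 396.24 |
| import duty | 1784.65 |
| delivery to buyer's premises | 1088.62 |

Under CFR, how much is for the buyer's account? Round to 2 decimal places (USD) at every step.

Buyer's account: USD 5025.36

CFR: the seller pays costs through ocean freight to the destination port, but not insurance.
Seller's account: goods 78753.76 + inland to port 397.81 + origin terminal 587.57 + freight 6277.23 = 86016.37
Buyer's account: insurance 420.75 + destination terminal 1335.10 + brokerage 396.24 + duty 1784.65 + delivery 1088.62 = 5025.36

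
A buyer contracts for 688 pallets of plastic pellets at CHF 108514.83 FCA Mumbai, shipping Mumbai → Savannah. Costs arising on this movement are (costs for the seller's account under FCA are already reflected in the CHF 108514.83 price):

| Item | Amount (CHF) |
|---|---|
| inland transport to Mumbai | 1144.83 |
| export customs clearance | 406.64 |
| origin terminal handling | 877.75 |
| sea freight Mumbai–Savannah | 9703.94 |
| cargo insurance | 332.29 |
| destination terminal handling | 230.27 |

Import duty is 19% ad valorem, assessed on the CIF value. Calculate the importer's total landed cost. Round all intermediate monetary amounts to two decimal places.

Total landed cost: CHF 142350.55

FCA: the seller delivers export-cleared goods to the carrier; the buyer bears costs from that point.
Already in the invoice (seller's account under FCA): inland to port, export clearance — exclude.
CIF value = FCA price + origin terminal + freight + insurance = 108514.83 + 877.75 + 9703.94 + 332.29 = 119428.81
Import duty = 119428.81 × 19% = 22691.47
Buyer bears: origin terminal 877.75 + freight 9703.94 + insurance 332.29 + destination terminal 230.27 + duty 22691.47 = 33835.72
Landed cost = invoice 108514.83 + 33835.72 = 142350.55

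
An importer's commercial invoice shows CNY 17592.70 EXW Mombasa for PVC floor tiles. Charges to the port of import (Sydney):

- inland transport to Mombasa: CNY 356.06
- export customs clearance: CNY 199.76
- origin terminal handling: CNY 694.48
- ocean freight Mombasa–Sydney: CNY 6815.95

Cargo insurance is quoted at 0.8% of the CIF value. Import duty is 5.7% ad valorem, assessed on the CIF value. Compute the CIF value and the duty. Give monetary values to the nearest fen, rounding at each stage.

CIF value: CNY 25865.88; import duty: CNY 1474.36

Let C be the CIF value. C = EXW price + pre-shipment costs + freight + 0.8% × C
C − 0.8% × C = 17592.70 + 356.06 + 199.76 + 694.48 + 6815.95
0.992 × C = 25658.95
C = 25658.95 / 0.992 = 25865.88
Insurance premium = 0.8% × 25865.88 = 206.93
Import duty = 25865.88 × 5.7% = 1474.36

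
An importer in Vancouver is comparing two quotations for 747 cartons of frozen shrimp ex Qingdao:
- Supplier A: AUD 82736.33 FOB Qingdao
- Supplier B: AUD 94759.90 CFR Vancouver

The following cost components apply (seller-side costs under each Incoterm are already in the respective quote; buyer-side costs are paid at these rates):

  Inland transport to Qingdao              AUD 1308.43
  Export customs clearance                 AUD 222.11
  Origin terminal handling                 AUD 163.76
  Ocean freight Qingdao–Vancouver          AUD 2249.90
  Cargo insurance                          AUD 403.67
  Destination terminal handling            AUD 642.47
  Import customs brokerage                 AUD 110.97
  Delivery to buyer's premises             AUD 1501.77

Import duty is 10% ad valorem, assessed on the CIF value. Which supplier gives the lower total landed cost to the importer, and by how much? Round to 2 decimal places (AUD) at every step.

Supplier A (FOB):
CIF value = FOB price + freight + insurance = 82736.33 + 2249.90 + 403.67 = 85389.90
Import duty = 85389.90 × 10% = 8538.99
Buyer bears (A): 2249.90 + 403.67 + 642.47 + 110.97 + 1501.77 = 4908.78
Landed cost (A) = invoice 82736.33 + 4908.78 + duty 8538.99 = 96184.10
Supplier B (CFR):
CIF value = CFR price + insurance = 94759.90 + 403.67 = 95163.57
Import duty = 95163.57 × 10% = 9516.36
Buyer bears (B): 403.67 + 642.47 + 110.97 + 1501.77 = 2658.88
Landed cost (B) = invoice 94759.90 + 2658.88 + duty 9516.36 = 106935.14
Difference = |96184.10 − 106935.14| = 10751.04

Supplier A is cheaper by AUD 10751.04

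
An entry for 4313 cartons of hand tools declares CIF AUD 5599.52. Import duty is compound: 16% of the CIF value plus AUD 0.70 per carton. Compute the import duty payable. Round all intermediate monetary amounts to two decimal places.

Ad valorem component: 5599.52 × 16% = 895.92
Specific component: 4313 × 0.70 = 3019.10
Import duty = 895.92 + 3019.10 = 3915.02

Import duty: AUD 3915.02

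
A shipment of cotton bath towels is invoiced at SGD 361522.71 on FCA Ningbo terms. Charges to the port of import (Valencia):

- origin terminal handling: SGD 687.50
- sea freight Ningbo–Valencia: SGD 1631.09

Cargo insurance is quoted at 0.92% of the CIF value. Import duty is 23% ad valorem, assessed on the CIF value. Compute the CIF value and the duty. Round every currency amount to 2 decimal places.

Let C be the CIF value. C = FCA price + pre-shipment costs + freight + 0.92% × C
C − 0.92% × C = 361522.71 + 687.50 + 1631.09
0.9908 × C = 363841.30
C = 363841.30 / 0.9908 = 367219.72
Insurance premium = 0.92% × 367219.72 = 3378.42
Import duty = 367219.72 × 23% = 84460.54

CIF value: SGD 367219.72; import duty: SGD 84460.54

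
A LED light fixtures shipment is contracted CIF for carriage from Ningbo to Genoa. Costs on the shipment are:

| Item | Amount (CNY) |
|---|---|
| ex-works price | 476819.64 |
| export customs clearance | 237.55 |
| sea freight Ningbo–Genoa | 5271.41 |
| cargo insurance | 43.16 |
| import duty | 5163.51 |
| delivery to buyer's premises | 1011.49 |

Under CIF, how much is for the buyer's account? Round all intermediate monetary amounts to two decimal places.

Buyer's account: CNY 6175.00

CIF: the seller pays costs through ocean freight and marine insurance to the destination port.
Seller's account: goods 476819.64 + export clearance 237.55 + freight 5271.41 + insurance 43.16 = 482371.76
Buyer's account: duty 5163.51 + delivery 1011.49 = 6175.00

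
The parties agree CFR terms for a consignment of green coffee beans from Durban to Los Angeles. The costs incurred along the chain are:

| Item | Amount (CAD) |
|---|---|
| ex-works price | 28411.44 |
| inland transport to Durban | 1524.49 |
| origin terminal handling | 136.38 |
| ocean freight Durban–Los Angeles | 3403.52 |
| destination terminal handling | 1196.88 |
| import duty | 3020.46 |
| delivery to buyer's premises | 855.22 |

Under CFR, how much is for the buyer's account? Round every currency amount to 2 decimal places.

CFR: the seller pays costs through ocean freight to the destination port, but not insurance.
Seller's account: goods 28411.44 + inland to port 1524.49 + origin terminal 136.38 + freight 3403.52 = 33475.83
Buyer's account: destination terminal 1196.88 + duty 3020.46 + delivery 855.22 = 5072.56

Buyer's account: CAD 5072.56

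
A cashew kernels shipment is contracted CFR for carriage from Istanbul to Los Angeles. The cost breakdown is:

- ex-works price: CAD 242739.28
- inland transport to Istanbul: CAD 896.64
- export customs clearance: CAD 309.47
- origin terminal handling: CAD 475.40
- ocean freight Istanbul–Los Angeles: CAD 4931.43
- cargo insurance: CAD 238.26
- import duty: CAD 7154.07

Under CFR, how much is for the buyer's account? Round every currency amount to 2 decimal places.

Buyer's account: CAD 7392.33

CFR: the seller pays costs through ocean freight to the destination port, but not insurance.
Seller's account: goods 242739.28 + inland to port 896.64 + export clearance 309.47 + origin terminal 475.40 + freight 4931.43 = 249352.22
Buyer's account: insurance 238.26 + duty 7154.07 = 7392.33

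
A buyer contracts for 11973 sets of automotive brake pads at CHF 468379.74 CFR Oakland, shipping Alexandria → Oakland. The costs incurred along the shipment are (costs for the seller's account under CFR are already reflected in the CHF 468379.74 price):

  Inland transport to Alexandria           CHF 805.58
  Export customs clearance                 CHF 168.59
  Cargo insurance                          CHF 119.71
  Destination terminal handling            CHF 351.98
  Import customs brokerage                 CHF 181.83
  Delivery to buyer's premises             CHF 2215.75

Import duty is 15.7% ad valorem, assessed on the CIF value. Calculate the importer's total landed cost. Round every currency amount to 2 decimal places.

Total landed cost: CHF 544803.42

CFR: the seller pays costs through ocean freight to the destination port, but not insurance.
Already in the invoice (seller's account under CFR): inland to port, export clearance — exclude.
CIF value = CFR price + insurance = 468379.74 + 119.71 = 468499.45
Import duty = 468499.45 × 15.7% = 73554.41
Buyer bears: insurance 119.71 + destination terminal 351.98 + brokerage 181.83 + delivery 2215.75 + duty 73554.41 = 76423.68
Landed cost = invoice 468379.74 + 76423.68 = 544803.42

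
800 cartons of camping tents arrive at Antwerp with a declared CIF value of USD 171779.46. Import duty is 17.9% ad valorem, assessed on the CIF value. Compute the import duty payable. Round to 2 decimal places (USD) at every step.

Import duty = 171779.46 × 17.9% = 30748.52

Import duty: USD 30748.52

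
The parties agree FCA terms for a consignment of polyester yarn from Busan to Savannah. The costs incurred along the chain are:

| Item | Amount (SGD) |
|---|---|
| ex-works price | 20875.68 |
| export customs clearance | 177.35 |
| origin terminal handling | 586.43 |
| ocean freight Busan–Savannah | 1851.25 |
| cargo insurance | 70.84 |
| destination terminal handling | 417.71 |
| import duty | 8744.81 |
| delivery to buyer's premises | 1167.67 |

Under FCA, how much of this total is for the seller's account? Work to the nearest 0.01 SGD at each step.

Seller's account: SGD 21053.03

FCA: the seller delivers export-cleared goods to the carrier; the buyer bears costs from that point.
Seller's account: goods 20875.68 + export clearance 177.35 = 21053.03
Buyer's account: origin terminal 586.43 + freight 1851.25 + insurance 70.84 + destination terminal 417.71 + duty 8744.81 + delivery 1167.67 = 12838.71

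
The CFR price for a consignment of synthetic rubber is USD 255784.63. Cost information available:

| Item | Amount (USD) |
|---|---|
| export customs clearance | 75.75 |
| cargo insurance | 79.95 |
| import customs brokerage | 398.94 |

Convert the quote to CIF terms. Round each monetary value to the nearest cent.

CIF price: USD 255864.58

Not relevant to the conversion: export clearance — on the seller under both CFR and CIF; already in the CFR price and stays in the CIF price. brokerage — on the buyer under both terms; not part of either seller's price.
From CFR to CIF, the seller additionally bears: insurance.
CIF price = 255784.63 + 79.95 = 255864.58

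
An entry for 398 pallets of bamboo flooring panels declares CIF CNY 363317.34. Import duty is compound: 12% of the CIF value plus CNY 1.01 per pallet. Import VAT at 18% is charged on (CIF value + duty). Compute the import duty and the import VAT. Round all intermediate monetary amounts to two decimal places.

Ad valorem component: 363317.34 × 12% = 43598.08
Specific component: 398 × 1.01 = 401.98
Import duty = 43598.08 + 401.98 = 44000.06
VAT base = CIF + duty = 363317.34 + 44000.06 = 407317.40
Import VAT = 407317.40 × 18% = 73317.13

Import duty: CNY 44000.06; import VAT: CNY 73317.13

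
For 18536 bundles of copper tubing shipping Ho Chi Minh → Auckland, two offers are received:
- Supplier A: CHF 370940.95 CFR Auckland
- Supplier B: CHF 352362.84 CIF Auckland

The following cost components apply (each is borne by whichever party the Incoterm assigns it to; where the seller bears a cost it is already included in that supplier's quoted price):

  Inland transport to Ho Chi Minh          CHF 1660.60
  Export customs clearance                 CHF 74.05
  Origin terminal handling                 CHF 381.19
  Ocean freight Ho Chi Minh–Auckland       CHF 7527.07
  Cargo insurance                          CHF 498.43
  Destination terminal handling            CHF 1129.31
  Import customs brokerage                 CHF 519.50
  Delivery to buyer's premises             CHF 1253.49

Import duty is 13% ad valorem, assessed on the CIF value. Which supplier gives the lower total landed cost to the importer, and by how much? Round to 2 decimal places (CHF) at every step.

Supplier B is cheaper by CHF 21556.49

Supplier A (CFR):
CIF value = CFR price + insurance = 370940.95 + 498.43 = 371439.38
Import duty = 371439.38 × 13% = 48287.12
Buyer bears (A): 498.43 + 1129.31 + 519.50 + 1253.49 = 3400.73
Landed cost (A) = invoice 370940.95 + 3400.73 + duty 48287.12 = 422628.80
Supplier B (CIF):
The CIF price already equals the CIF value: 352362.84
Import duty = 352362.84 × 13% = 45807.17
Buyer bears (B): 1129.31 + 519.50 + 1253.49 = 2902.30
Landed cost (B) = invoice 352362.84 + 2902.30 + duty 45807.17 = 401072.31
Difference = |422628.80 − 401072.31| = 21556.49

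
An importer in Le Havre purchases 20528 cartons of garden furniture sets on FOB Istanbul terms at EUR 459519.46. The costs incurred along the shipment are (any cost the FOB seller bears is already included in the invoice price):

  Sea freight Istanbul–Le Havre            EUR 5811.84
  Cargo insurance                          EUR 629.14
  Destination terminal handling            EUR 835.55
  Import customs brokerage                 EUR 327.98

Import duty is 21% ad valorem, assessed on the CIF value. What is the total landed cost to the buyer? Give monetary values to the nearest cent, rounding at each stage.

Total landed cost: EUR 564975.66

FOB: the seller bears costs until goods are on board at the origin port; the buyer bears freight, insurance and all costs thereafter.
CIF value = FOB price + freight + insurance = 459519.46 + 5811.84 + 629.14 = 465960.44
Import duty = 465960.44 × 21% = 97851.69
Buyer bears: freight 5811.84 + insurance 629.14 + destination terminal 835.55 + brokerage 327.98 + duty 97851.69 = 105456.20
Landed cost = invoice 459519.46 + 105456.20 = 564975.66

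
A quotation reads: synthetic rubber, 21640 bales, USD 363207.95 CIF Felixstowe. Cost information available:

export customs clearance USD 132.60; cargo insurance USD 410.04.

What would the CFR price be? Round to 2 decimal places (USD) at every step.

Not relevant to the conversion: export clearance — on the seller under both CIF and CFR; already in the CIF price and stays in the CFR price.
From CIF to CFR, the seller no longer bears: insurance.
CFR price = 363207.95 − 410.04 = 362797.91

CFR price: USD 362797.91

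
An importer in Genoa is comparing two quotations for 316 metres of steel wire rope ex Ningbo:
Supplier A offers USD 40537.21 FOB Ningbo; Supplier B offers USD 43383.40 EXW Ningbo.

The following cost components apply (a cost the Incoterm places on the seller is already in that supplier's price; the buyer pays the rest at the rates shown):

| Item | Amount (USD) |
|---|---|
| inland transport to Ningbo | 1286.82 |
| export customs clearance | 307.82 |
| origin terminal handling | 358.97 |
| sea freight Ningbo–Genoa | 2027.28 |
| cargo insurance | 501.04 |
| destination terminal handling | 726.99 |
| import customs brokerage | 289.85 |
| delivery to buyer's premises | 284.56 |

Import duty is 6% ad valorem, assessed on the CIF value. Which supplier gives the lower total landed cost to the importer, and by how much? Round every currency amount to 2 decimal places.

Supplier A is cheaper by USD 5087.79

Supplier A (FOB):
CIF value = FOB price + freight + insurance = 40537.21 + 2027.28 + 501.04 = 43065.53
Import duty = 43065.53 × 6% = 2583.93
Buyer bears (A): 2027.28 + 501.04 + 726.99 + 289.85 + 284.56 = 3829.72
Landed cost (A) = invoice 40537.21 + 3829.72 + duty 2583.93 = 46950.86
Supplier B (EXW):
CIF value = EXW price + inland to port + export clearance + origin terminal + freight + insurance = 43383.40 + 1286.82 + 307.82 + 358.97 + 2027.28 + 501.04 = 47865.33
Import duty = 47865.33 × 6% = 2871.92
Buyer bears (B): 1286.82 + 307.82 + 358.97 + 2027.28 + 501.04 + 726.99 + 289.85 + 284.56 = 5783.33
Landed cost (B) = invoice 43383.40 + 5783.33 + duty 2871.92 = 52038.65
Difference = |46950.86 − 52038.65| = 5087.79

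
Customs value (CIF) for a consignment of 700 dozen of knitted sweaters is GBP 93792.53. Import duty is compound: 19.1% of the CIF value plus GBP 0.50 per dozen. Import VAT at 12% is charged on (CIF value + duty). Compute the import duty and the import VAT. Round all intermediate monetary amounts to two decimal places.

Import duty: GBP 18264.37; import VAT: GBP 13446.83

Ad valorem component: 93792.53 × 19.1% = 17914.37
Specific component: 700 × 0.50 = 350.00
Import duty = 17914.37 + 350.00 = 18264.37
VAT base = CIF + duty = 93792.53 + 18264.37 = 112056.90
Import VAT = 112056.90 × 12% = 13446.83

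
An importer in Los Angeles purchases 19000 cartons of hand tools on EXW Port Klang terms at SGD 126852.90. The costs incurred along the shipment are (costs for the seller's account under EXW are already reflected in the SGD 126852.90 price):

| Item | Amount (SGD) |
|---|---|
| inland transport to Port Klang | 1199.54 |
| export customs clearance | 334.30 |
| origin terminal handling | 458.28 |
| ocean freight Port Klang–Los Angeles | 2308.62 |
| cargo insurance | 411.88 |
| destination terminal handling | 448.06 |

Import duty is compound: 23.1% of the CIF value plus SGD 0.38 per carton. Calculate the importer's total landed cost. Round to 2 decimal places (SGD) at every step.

EXW: the seller makes goods available at their premises; the buyer bears all onward costs.
CIF value = EXW price + inland to port + export clearance + origin terminal + freight + insurance = 126852.90 + 1199.54 + 334.30 + 458.28 + 2308.62 + 411.88 = 131565.52
Ad valorem component: 131565.52 × 23.1% = 30391.64
Specific component: 19000 × 0.38 = 7220.00
Import duty = 30391.64 + 7220.00 = 37611.64
Buyer bears: inland to port 1199.54 + export clearance 334.30 + origin terminal 458.28 + freight 2308.62 + insurance 411.88 + destination terminal 448.06 + duty 37611.64 = 42772.32
Landed cost = invoice 126852.90 + 42772.32 = 169625.22

Total landed cost: SGD 169625.22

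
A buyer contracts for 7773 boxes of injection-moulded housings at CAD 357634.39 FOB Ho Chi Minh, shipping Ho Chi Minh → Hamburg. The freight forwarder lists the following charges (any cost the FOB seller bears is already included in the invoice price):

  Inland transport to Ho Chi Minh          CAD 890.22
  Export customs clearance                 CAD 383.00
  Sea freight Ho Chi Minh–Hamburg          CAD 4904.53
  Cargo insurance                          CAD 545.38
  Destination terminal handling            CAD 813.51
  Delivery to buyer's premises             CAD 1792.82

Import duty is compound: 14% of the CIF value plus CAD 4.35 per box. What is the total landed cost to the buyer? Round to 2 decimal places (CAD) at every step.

Total landed cost: CAD 450334.98

FOB: the seller bears costs until goods are on board at the origin port; the buyer bears freight, insurance and all costs thereafter.
Already in the invoice (seller's account under FOB): inland to port, export clearance — exclude.
CIF value = FOB price + freight + insurance = 357634.39 + 4904.53 + 545.38 = 363084.30
Ad valorem component: 363084.30 × 14% = 50831.80
Specific component: 7773 × 4.35 = 33812.55
Import duty = 50831.80 + 33812.55 = 84644.35
Buyer bears: freight 4904.53 + insurance 545.38 + destination terminal 813.51 + delivery 1792.82 + duty 84644.35 = 92700.59
Landed cost = invoice 357634.39 + 92700.59 = 450334.98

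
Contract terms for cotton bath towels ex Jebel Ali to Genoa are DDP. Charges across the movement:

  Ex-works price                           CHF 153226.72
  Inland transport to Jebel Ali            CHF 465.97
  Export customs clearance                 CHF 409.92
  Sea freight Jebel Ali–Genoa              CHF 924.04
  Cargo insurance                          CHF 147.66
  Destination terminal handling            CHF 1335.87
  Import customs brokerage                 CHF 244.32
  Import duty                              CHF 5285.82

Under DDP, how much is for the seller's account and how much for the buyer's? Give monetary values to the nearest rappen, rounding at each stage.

DDP: the seller bears all costs including import duty.
Seller's account: goods 153226.72 + inland to port 465.97 + export clearance 409.92 + freight 924.04 + insurance 147.66 + destination terminal 1335.87 + brokerage 244.32 + duty 5285.82 = 162040.32
Buyer's account: 0.00

Seller: CHF 162040.32; buyer: CHF 0.00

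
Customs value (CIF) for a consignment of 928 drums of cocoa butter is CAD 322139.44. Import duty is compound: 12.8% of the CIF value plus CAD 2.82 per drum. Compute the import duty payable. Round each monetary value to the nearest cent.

Import duty: CAD 43850.81

Ad valorem component: 322139.44 × 12.8% = 41233.85
Specific component: 928 × 2.82 = 2616.96
Import duty = 41233.85 + 2616.96 = 43850.81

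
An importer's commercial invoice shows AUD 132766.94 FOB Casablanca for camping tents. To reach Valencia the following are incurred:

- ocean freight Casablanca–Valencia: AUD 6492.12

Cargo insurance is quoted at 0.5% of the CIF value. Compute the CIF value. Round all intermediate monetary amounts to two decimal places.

CIF value: AUD 139958.85

Let C be the CIF value. C = FOB price + freight + 0.5% × C
C − 0.5% × C = 132766.94 + 6492.12
0.995 × C = 139259.06
C = 139259.06 / 0.995 = 139958.85
Insurance premium = 0.5% × 139958.85 = 699.79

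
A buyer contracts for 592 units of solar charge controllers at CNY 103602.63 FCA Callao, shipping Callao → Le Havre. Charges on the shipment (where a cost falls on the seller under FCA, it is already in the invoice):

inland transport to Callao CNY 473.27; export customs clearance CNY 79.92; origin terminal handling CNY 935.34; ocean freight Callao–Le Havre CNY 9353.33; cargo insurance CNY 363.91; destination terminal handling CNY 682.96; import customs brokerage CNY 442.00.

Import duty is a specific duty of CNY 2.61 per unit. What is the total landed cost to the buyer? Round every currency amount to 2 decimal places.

FCA: the seller delivers export-cleared goods to the carrier; the buyer bears costs from that point.
Already in the invoice (seller's account under FCA): inland to port, export clearance — exclude.
CIF value = FCA price + origin terminal + freight + insurance = 103602.63 + 935.34 + 9353.33 + 363.91 = 114255.21
Import duty = 592 × 2.61 = 1545.12
Buyer bears: origin terminal 935.34 + freight 9353.33 + insurance 363.91 + destination terminal 682.96 + brokerage 442.00 + duty 1545.12 = 13322.66
Landed cost = invoice 103602.63 + 13322.66 = 116925.29

Total landed cost: CNY 116925.29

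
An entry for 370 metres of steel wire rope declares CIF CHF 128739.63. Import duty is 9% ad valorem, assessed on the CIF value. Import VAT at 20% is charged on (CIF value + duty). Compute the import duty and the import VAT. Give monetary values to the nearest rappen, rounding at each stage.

Import duty: CHF 11586.57; import VAT: CHF 28065.24

Import duty = 128739.63 × 9% = 11586.57
VAT base = CIF + duty = 128739.63 + 11586.57 = 140326.20
Import VAT = 140326.20 × 20% = 28065.24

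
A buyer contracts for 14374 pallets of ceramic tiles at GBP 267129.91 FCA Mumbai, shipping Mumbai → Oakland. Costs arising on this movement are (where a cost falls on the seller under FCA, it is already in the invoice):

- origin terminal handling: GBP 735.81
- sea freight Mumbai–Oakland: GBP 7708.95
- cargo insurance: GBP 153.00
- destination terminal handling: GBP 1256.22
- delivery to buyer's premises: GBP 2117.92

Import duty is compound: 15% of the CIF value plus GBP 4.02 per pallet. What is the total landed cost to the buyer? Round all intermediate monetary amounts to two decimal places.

FCA: the seller delivers export-cleared goods to the carrier; the buyer bears costs from that point.
CIF value = FCA price + origin terminal + freight + insurance = 267129.91 + 735.81 + 7708.95 + 153.00 = 275727.67
Ad valorem component: 275727.67 × 15% = 41359.15
Specific component: 14374 × 4.02 = 57783.48
Import duty = 41359.15 + 57783.48 = 99142.63
Buyer bears: origin terminal 735.81 + freight 7708.95 + insurance 153.00 + destination terminal 1256.22 + delivery 2117.92 + duty 99142.63 = 111114.53
Landed cost = invoice 267129.91 + 111114.53 = 378244.44

Total landed cost: GBP 378244.44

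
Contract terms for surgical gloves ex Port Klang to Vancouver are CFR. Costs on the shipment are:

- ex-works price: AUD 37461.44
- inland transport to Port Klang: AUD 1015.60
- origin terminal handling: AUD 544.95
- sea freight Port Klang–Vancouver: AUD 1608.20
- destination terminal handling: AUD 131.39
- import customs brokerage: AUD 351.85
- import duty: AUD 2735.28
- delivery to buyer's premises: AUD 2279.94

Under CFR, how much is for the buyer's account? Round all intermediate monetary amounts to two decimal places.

CFR: the seller pays costs through ocean freight to the destination port, but not insurance.
Seller's account: goods 37461.44 + inland to port 1015.60 + origin terminal 544.95 + freight 1608.20 = 40630.19
Buyer's account: destination terminal 131.39 + brokerage 351.85 + duty 2735.28 + delivery 2279.94 = 5498.46

Buyer's account: AUD 5498.46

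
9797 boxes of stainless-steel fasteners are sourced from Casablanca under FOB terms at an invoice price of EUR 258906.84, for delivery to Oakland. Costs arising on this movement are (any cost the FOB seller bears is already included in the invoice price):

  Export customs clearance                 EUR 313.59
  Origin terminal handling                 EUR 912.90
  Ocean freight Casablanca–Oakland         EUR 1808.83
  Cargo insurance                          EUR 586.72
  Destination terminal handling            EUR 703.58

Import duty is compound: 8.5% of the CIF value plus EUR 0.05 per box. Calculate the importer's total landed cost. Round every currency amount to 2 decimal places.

FOB: the seller bears costs until goods are on board at the origin port; the buyer bears freight, insurance and all costs thereafter.
Already in the invoice (seller's account under FOB): export clearance, origin terminal — exclude.
CIF value = FOB price + freight + insurance = 258906.84 + 1808.83 + 586.72 = 261302.39
Ad valorem component: 261302.39 × 8.5% = 22210.70
Specific component: 9797 × 0.05 = 489.85
Import duty = 22210.70 + 489.85 = 22700.55
Buyer bears: freight 1808.83 + insurance 586.72 + destination terminal 703.58 + duty 22700.55 = 25799.68
Landed cost = invoice 258906.84 + 25799.68 = 284706.52

Total landed cost: EUR 284706.52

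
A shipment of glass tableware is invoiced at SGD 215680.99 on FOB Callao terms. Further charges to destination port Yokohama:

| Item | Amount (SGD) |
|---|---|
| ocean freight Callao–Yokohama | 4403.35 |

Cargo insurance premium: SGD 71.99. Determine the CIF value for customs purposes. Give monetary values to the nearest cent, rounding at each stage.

CIF = FOB price + freight + insurance
CIF = 215680.99 + 4403.35 + 71.99 = 220156.33

CIF value: SGD 220156.33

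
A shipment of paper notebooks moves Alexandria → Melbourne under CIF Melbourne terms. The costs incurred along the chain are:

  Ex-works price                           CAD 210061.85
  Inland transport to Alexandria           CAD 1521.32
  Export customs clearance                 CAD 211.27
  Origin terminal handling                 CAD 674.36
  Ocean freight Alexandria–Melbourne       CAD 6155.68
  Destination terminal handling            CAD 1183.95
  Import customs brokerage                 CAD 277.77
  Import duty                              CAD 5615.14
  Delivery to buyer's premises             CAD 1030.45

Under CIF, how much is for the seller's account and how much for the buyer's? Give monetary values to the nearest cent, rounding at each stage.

CIF: the seller pays costs through ocean freight and marine insurance to the destination port.
Seller's account: goods 210061.85 + inland to port 1521.32 + export clearance 211.27 + origin terminal 674.36 + freight 6155.68 = 218624.48
Buyer's account: destination terminal 1183.95 + brokerage 277.77 + duty 5615.14 + delivery 1030.45 = 8107.31

Seller: CAD 218624.48; buyer: CAD 8107.31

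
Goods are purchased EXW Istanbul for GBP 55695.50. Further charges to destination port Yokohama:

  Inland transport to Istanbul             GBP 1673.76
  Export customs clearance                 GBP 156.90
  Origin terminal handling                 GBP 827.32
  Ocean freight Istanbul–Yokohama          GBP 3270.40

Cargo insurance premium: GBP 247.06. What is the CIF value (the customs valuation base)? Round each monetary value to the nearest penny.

CIF = EXW price + pre-shipment costs + freight + insurance
CIF = 55695.50 + 1673.76 + 156.90 + 827.32 + 3270.40 + 247.06 = 61870.94

CIF value: GBP 61870.94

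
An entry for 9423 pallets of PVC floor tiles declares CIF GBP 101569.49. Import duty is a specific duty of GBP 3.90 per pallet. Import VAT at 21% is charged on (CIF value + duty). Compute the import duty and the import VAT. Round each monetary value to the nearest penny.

Import duty: GBP 36749.70; import VAT: GBP 29047.03

Import duty = 9423 × 3.90 = 36749.70
VAT base = CIF + duty = 101569.49 + 36749.70 = 138319.19
Import VAT = 138319.19 × 21% = 29047.03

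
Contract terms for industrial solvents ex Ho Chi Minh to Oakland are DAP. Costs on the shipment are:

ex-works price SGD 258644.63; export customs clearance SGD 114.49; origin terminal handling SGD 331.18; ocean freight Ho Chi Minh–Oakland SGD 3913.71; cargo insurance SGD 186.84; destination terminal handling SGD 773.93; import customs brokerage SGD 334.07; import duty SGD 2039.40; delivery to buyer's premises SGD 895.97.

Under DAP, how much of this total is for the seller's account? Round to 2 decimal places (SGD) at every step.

Seller's account: SGD 264860.75

DAP: the seller bears all costs to the named destination except import duty and clearance.
Seller's account: goods 258644.63 + export clearance 114.49 + origin terminal 331.18 + freight 3913.71 + insurance 186.84 + destination terminal 773.93 + delivery 895.97 = 264860.75
Buyer's account: brokerage 334.07 + duty 2039.40 = 2373.47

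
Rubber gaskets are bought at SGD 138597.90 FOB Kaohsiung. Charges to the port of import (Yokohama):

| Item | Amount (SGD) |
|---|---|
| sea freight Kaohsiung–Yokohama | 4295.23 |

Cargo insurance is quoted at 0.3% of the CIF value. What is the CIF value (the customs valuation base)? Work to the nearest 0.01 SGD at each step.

Let C be the CIF value. C = FOB price + freight + 0.3% × C
C − 0.3% × C = 138597.90 + 4295.23
0.997 × C = 142893.13
C = 142893.13 / 0.997 = 143323.10
Insurance premium = 0.3% × 143323.10 = 429.97

CIF value: SGD 143323.10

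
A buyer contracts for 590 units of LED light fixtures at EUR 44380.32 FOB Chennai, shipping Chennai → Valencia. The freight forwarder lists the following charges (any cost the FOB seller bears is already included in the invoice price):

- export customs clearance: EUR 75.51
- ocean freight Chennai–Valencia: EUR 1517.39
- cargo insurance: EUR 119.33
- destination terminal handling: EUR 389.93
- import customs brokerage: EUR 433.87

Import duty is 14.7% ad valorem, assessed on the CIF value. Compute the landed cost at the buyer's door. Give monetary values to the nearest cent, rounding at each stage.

FOB: the seller bears costs until goods are on board at the origin port; the buyer bears freight, insurance and all costs thereafter.
Already in the invoice (seller's account under FOB): export clearance — exclude.
CIF value = FOB price + freight + insurance = 44380.32 + 1517.39 + 119.33 = 46017.04
Import duty = 46017.04 × 14.7% = 6764.50
Buyer bears: freight 1517.39 + insurance 119.33 + destination terminal 389.93 + brokerage 433.87 + duty 6764.50 = 9225.02
Landed cost = invoice 44380.32 + 9225.02 = 53605.34

Total landed cost: EUR 53605.34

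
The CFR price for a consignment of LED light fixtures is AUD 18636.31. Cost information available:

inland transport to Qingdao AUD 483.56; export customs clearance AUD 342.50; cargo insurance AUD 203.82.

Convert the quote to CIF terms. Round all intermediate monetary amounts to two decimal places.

CIF price: AUD 18840.13

Not relevant to the conversion: inland to port, export clearance — on the seller under both CFR and CIF; already in the CFR price and stays in the CIF price.
From CFR to CIF, the seller additionally bears: insurance.
CIF price = 18636.31 + 203.82 = 18840.13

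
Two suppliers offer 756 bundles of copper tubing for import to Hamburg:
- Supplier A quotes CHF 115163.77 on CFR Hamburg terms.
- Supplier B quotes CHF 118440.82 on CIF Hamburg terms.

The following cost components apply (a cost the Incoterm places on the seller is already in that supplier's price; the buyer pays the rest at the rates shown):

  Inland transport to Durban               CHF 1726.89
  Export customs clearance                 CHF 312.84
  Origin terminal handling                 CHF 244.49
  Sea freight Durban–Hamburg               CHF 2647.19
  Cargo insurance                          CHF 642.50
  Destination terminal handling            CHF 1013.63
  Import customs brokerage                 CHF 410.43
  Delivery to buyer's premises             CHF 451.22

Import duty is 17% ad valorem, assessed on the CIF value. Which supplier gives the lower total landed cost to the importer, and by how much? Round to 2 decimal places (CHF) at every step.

Supplier A is cheaper by CHF 3082.42

Supplier A (CFR):
CIF value = CFR price + insurance = 115163.77 + 642.50 = 115806.27
Import duty = 115806.27 × 17% = 19687.07
Buyer bears (A): 642.50 + 1013.63 + 410.43 + 451.22 = 2517.78
Landed cost (A) = invoice 115163.77 + 2517.78 + duty 19687.07 = 137368.62
Supplier B (CIF):
The CIF price already equals the CIF value: 118440.82
Import duty = 118440.82 × 17% = 20134.94
Buyer bears (B): 1013.63 + 410.43 + 451.22 = 1875.28
Landed cost (B) = invoice 118440.82 + 1875.28 + duty 20134.94 = 140451.04
Difference = |137368.62 − 140451.04| = 3082.42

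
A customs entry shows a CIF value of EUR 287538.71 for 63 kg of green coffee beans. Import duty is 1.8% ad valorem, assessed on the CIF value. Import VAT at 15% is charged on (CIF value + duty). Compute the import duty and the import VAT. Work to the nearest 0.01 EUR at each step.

Import duty = 287538.71 × 1.8% = 5175.70
VAT base = CIF + duty = 287538.71 + 5175.70 = 292714.41
Import VAT = 292714.41 × 15% = 43907.16

Import duty: EUR 5175.70; import VAT: EUR 43907.16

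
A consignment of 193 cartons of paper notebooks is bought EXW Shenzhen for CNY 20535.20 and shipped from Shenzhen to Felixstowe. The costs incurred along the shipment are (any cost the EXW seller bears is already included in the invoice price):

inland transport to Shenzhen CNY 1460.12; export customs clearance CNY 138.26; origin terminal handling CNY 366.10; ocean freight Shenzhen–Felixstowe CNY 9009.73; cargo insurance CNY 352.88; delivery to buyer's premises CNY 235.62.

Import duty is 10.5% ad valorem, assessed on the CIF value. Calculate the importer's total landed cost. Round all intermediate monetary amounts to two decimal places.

Total landed cost: CNY 35443.45

EXW: the seller makes goods available at their premises; the buyer bears all onward costs.
CIF value = EXW price + inland to port + export clearance + origin terminal + freight + insurance = 20535.20 + 1460.12 + 138.26 + 366.10 + 9009.73 + 352.88 = 31862.29
Import duty = 31862.29 × 10.5% = 3345.54
Buyer bears: inland to port 1460.12 + export clearance 138.26 + origin terminal 366.10 + freight 9009.73 + insurance 352.88 + delivery 235.62 + duty 3345.54 = 14908.25
Landed cost = invoice 20535.20 + 14908.25 = 35443.45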